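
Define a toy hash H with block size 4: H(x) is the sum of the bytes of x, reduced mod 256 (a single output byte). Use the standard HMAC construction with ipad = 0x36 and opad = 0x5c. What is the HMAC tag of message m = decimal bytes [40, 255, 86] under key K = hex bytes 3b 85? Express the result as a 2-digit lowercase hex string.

Key hex bytes 3b 85 is 2 bytes ≤ B = 4; zero-pad to 4 bytes: K' = 3b 85 00 00.
K' ⊕ ipad = 0d b3 36 36.  K' ⊕ opad = 67 d9 5c 5c.
Inner input = (K'⊕ipad) ∥ m = 0d b3 36 36 ∥ 28 ff 56.
Inner hash: sum = 13+179+54+54+40+255+86 = 681; mod 256 = 169 → a9.
Outer input = (K'⊕opad) ∥ inner = 67 d9 5c 5c ∥ a9.
Outer hash (tag): sum = 103+217+92+92+169 = 673; mod 256 = 161 → a1.

a1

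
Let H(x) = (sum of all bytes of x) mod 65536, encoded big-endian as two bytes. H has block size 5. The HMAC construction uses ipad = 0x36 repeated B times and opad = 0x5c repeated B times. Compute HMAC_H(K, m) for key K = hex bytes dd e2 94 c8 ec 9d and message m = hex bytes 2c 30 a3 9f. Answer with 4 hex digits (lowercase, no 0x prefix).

Key hex bytes dd e2 94 c8 ec 9d is 6 bytes > B = 5, so hash it first: H(key) = 04 a4, then zero-pad to 5 bytes: K' = 04 a4 00 00 00.
K' ⊕ ipad = 32 92 36 36 36.  K' ⊕ opad = 58 f8 5c 5c 5c.
Inner input = (K'⊕ipad) ∥ m = 32 92 36 36 36 ∥ 2c 30 a3 9f.
Inner hash: sum = 50+146+54+54+54+44+48+163+159 = 772 → 03 04.
Outer input = (K'⊕opad) ∥ inner = 58 f8 5c 5c 5c ∥ 03 04.
Outer hash (tag): sum = 88+248+92+92+92+3+4 = 619 → 02 6b.

026b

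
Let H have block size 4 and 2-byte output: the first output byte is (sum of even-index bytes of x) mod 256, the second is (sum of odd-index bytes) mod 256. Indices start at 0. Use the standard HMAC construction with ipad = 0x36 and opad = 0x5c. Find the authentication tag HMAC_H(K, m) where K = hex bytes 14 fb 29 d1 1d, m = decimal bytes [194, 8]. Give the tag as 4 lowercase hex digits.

Key hex bytes 14 fb 29 d1 1d is 5 bytes > B = 4, so hash it first: H(key) = 5a cc, then zero-pad to 4 bytes: K' = 5a cc 00 00.
K' ⊕ ipad = 6c fa 36 36.  K' ⊕ opad = 06 90 5c 5c.
Inner input = (K'⊕ipad) ∥ m = 6c fa 36 36 ∥ c2 08.
Inner hash: even-index sum = 356 mod 256 = 100; odd-index sum = 312 mod 256 = 56 → 64 38.
Outer input = (K'⊕opad) ∥ inner = 06 90 5c 5c ∥ 64 38.
Outer hash (tag): even-index sum = 198 mod 256 = 198; odd-index sum = 292 mod 256 = 36 → c6 24.

c624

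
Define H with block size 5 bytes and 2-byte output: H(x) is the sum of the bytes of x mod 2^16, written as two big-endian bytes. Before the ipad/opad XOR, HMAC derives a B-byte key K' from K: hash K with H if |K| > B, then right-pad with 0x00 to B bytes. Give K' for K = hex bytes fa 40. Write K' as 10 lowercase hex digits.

fa40000000

Key hex bytes fa 40 is 2 bytes ≤ B = 5; zero-pad to 5 bytes: K' = fa 40 00 00 00.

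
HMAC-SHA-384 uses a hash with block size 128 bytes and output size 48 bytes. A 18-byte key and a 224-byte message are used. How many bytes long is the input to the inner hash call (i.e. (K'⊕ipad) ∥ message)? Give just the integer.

352

Key is 18 ≤ 128 bytes, zero-padded: |K'| = 128.
Inner input = (K'⊕ipad) ∥ m → 128 + 224 = 352 bytes.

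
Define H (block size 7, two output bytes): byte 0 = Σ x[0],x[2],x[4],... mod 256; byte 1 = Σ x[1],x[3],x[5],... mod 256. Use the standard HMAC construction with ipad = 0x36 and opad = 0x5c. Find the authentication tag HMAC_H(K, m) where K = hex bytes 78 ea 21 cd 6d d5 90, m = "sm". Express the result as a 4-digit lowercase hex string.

Key hex bytes 78 ea 21 cd 6d d5 90 is exactly B = 7 bytes: K' = 78 ea 21 cd 6d d5 90.
K' ⊕ ipad = 4e dc 17 fb 5b e3 a6.  K' ⊕ opad = 24 b6 7d 91 31 89 cc.
Inner input = (K'⊕ipad) ∥ m = 4e dc 17 fb 5b e3 a6 ∥ 73 6d.
Inner hash: even-index sum = 467 mod 256 = 211; odd-index sum = 813 mod 256 = 45 → d3 2d.
Outer input = (K'⊕opad) ∥ inner = 24 b6 7d 91 31 89 cc ∥ d3 2d.
Outer hash (tag): even-index sum = 459 mod 256 = 203; odd-index sum = 675 mod 256 = 163 → cb a3.

cba3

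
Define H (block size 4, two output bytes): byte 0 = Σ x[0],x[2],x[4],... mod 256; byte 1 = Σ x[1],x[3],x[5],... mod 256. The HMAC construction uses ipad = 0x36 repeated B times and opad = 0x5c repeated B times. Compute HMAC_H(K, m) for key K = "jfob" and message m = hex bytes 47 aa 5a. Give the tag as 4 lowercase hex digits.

bfc6

Key "jfob" = 6a 66 6f 62 is exactly B = 4 bytes: K' = 6a 66 6f 62.
K' ⊕ ipad = 5c 50 59 54.  K' ⊕ opad = 36 3a 33 3e.
Inner input = (K'⊕ipad) ∥ m = 5c 50 59 54 ∥ 47 aa 5a.
Inner hash: even-index sum = 342 mod 256 = 86; odd-index sum = 334 mod 256 = 78 → 56 4e.
Outer input = (K'⊕opad) ∥ inner = 36 3a 33 3e ∥ 56 4e.
Outer hash (tag): even-index sum = 191 mod 256 = 191; odd-index sum = 198 mod 256 = 198 → bf c6.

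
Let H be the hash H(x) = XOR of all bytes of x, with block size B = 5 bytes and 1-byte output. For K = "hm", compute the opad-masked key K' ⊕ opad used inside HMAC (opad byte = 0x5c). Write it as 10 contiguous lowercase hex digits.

34315c5c5c

Key "hm" = 68 6d is 2 bytes ≤ B = 5; zero-pad to 5 bytes: K' = 68 6d 00 00 00.
XOR each byte with 0x5c: 68⊕5c=34, 6d⊕5c=31, 00⊕5c=5c, 00⊕5c=5c, 00⊕5c=5c.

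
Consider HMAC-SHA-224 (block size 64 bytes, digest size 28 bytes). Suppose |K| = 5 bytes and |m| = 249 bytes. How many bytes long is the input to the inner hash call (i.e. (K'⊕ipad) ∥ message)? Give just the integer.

313

Key is 5 ≤ 64 bytes, zero-padded: |K'| = 64.
Inner input = (K'⊕ipad) ∥ m → 64 + 249 = 313 bytes.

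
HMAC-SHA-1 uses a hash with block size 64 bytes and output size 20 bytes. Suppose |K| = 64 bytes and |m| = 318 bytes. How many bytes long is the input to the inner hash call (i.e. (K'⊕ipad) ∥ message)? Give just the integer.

Key is 64 ≤ 64 bytes, zero-padded: |K'| = 64.
Inner input = (K'⊕ipad) ∥ m → 64 + 318 = 382 bytes.

382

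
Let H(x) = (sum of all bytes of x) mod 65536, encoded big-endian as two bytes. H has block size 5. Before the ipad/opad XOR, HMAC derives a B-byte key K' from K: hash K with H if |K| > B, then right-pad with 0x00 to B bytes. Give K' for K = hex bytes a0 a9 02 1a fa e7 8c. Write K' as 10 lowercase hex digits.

|K| = 7 > B = 5, so first hash the key.
H(K): sum = 160+169+2+26+250+231+140 = 978 → 03 d2.
Zero-pad H(K) = 03 d2 to 5 bytes: K' = 03 d2 00 00 00.

03d2000000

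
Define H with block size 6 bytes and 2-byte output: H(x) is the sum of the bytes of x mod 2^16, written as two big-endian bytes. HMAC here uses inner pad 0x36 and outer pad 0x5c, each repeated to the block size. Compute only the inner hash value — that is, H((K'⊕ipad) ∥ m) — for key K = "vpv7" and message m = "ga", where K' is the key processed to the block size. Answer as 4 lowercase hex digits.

01fb

Key "vpv7" = 76 70 76 37 is 4 bytes ≤ B = 6; zero-pad to 6 bytes: K' = 76 70 76 37 00 00.
K' ⊕ ipad = 40 46 40 01 36 36.
Inner input = 40 46 40 01 36 36 ∥ 67 61.
Inner hash: sum = 64+70+64+1+54+54+103+97 = 507 → 01 fb.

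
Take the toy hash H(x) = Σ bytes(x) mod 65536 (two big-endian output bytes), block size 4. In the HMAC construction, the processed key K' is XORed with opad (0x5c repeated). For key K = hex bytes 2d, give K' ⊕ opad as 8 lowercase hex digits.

715c5c5c

Key hex bytes 2d is 1 byte ≤ B = 4; zero-pad to 4 bytes: K' = 2d 00 00 00.
XOR each byte with 0x5c: 2d⊕5c=71, 00⊕5c=5c, 00⊕5c=5c, 00⊕5c=5c.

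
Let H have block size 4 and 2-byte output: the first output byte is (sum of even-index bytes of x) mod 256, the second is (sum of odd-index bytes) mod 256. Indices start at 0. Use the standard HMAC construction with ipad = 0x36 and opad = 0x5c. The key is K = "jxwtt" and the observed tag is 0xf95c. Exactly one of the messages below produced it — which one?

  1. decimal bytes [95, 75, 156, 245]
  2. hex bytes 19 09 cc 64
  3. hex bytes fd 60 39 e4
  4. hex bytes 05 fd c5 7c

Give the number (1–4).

1

Key "jxwtt" = 6a 78 77 74 74 is 5 bytes > B = 4, so hash it first: H(key) = 55 ec, then zero-pad to 4 bytes: K' = 55 ec 00 00.
K' ⊕ ipad = 63 da 36 36; K' ⊕ opad = 09 b0 5c 5c.
m1: inner = H(63 da 36 36 5f 4b 9c f5) = 94 50; tag = H(09 b0 5c 5c 94 50) = f95c ← matches
m2: inner = H(63 da 36 36 19 09 cc 64) = 7e 7d; tag = H(09 b0 5c 5c 7e 7d) = e389
m3: inner = H(63 da 36 36 fd 60 39 e4) = cf 54; tag = H(09 b0 5c 5c cf 54) = 3460
m4: inner = H(63 da 36 36 05 fd c5 7c) = 63 89; tag = H(09 b0 5c 5c 63 89) = c895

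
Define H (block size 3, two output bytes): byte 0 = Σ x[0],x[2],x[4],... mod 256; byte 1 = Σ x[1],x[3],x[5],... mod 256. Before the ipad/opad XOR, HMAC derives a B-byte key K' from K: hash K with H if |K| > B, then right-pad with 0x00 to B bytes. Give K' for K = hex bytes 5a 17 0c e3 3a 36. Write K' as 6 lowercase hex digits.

a03000

|K| = 6 > B = 3, so first hash the key.
H(K): even-index sum = 160 mod 256 = 160; odd-index sum = 304 mod 256 = 48 → a0 30.
Zero-pad H(K) = a0 30 to 3 bytes: K' = a0 30 00.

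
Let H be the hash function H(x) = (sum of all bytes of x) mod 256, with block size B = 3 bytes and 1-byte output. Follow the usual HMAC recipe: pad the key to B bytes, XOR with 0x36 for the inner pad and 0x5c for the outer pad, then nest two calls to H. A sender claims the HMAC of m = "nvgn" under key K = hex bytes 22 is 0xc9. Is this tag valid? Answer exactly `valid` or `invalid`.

invalid

Key hex bytes 22 is 1 byte ≤ B = 3; zero-pad to 3 bytes: K' = 22 00 00.
K' ⊕ ipad = 14 36 36; K' ⊕ opad = 7e 5c 5c.
Inner hash: sum = 20+54+54+110+118+103+110 = 569; mod 256 = 57 → 39.
Outer hash (recomputed tag): sum = 126+92+92+57 = 367; mod 256 = 111 → 6f.
Recomputed tag = 6f; claimed = c9 → mismatch.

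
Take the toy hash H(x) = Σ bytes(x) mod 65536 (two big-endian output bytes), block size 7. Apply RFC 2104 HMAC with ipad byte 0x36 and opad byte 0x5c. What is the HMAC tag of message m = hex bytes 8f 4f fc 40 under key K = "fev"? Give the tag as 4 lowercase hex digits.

02e5

Key "fev" = 66 65 76 is 3 bytes ≤ B = 7; zero-pad to 7 bytes: K' = 66 65 76 00 00 00 00.
K' ⊕ ipad = 50 53 40 36 36 36 36.  K' ⊕ opad = 3a 39 2a 5c 5c 5c 5c.
Inner input = (K'⊕ipad) ∥ m = 50 53 40 36 36 36 36 ∥ 8f 4f fc 40.
Inner hash: sum = 80+83+64+54+54+54+54+143+79+252+64 = 981 → 03 d5.
Outer input = (K'⊕opad) ∥ inner = 3a 39 2a 5c 5c 5c 5c ∥ 03 d5.
Outer hash (tag): sum = 58+57+42+92+92+92+92+3+213 = 741 → 02 e5.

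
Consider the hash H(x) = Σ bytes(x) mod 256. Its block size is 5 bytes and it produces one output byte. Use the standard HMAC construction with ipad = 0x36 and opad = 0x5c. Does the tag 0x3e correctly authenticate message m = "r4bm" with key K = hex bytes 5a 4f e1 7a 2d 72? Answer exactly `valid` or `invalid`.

Key hex bytes 5a 4f e1 7a 2d 72 is 6 bytes > B = 5, so hash it first: H(key) = a3, then zero-pad to 5 bytes: K' = a3 00 00 00 00.
K' ⊕ ipad = 95 36 36 36 36; K' ⊕ opad = ff 5c 5c 5c 5c.
Inner hash: sum = 149+54+54+54+54+114+52+98+109 = 738; mod 256 = 226 → e2.
Outer hash (recomputed tag): sum = 255+92+92+92+92+226 = 849; mod 256 = 81 → 51.
Recomputed tag = 51; claimed = 3e → mismatch.

invalid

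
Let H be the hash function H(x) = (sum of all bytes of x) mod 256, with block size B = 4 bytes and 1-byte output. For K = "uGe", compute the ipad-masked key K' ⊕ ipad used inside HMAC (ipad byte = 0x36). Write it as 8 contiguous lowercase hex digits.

Key "uGe" = 75 47 65 is 3 bytes ≤ B = 4; zero-pad to 4 bytes: K' = 75 47 65 00.
XOR each byte with 0x36: 75⊕36=43, 47⊕36=71, 65⊕36=53, 00⊕36=36.

43715336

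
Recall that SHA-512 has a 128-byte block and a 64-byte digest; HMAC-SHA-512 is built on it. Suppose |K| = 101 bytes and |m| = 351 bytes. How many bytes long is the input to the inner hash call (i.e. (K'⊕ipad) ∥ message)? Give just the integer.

479

Key is 101 ≤ 128 bytes, zero-padded: |K'| = 128.
Inner input = (K'⊕ipad) ∥ m → 128 + 351 = 479 bytes.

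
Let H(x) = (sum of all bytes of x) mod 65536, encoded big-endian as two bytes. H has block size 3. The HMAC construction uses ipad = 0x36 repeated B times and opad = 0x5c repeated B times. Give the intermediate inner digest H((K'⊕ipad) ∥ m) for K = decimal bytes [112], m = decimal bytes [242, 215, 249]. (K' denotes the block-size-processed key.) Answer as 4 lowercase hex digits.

0374

Key decimal bytes [112] = 70 is 1 byte ≤ B = 3; zero-pad to 3 bytes: K' = 70 00 00.
K' ⊕ ipad = 46 36 36.
Inner input = 46 36 36 ∥ f2 d7 f9.
Inner hash: sum = 70+54+54+242+215+249 = 884 → 03 74.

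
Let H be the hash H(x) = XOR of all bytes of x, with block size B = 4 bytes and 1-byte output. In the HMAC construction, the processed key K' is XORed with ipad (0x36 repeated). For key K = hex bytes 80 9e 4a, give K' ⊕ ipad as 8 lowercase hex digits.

b6a87c36

Key hex bytes 80 9e 4a is 3 bytes ≤ B = 4; zero-pad to 4 bytes: K' = 80 9e 4a 00.
XOR each byte with 0x36: 80⊕36=b6, 9e⊕36=a8, 4a⊕36=7c, 00⊕36=36.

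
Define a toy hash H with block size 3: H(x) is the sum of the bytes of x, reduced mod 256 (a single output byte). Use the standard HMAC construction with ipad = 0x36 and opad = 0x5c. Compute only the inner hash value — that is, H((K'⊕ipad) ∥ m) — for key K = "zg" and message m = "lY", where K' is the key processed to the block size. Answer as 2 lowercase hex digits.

Key "zg" = 7a 67 is 2 bytes ≤ B = 3; zero-pad to 3 bytes: K' = 7a 67 00.
K' ⊕ ipad = 4c 51 36.
Inner input = 4c 51 36 ∥ 6c 59.
Inner hash: sum = 76+81+54+108+89 = 408; mod 256 = 152 → 98.

98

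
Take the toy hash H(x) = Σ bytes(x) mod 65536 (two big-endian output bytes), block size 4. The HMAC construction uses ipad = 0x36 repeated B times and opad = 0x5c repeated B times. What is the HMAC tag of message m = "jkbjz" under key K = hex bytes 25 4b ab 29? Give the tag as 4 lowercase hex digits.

0266

Key hex bytes 25 4b ab 29 is exactly B = 4 bytes: K' = 25 4b ab 29.
K' ⊕ ipad = 13 7d 9d 1f.  K' ⊕ opad = 79 17 f7 75.
Inner input = (K'⊕ipad) ∥ m = 13 7d 9d 1f ∥ 6a 6b 62 6a 7a.
Inner hash: sum = 19+125+157+31+106+107+98+106+122 = 871 → 03 67.
Outer input = (K'⊕opad) ∥ inner = 79 17 f7 75 ∥ 03 67.
Outer hash (tag): sum = 121+23+247+117+3+103 = 614 → 02 66.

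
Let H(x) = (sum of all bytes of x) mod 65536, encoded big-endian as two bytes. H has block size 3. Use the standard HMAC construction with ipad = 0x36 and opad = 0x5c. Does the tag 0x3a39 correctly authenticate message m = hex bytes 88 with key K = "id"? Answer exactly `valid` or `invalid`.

Key "id" = 69 64 is 2 bytes ≤ B = 3; zero-pad to 3 bytes: K' = 69 64 00.
K' ⊕ ipad = 5f 52 36; K' ⊕ opad = 35 38 5c.
Inner hash: sum = 95+82+54+136 = 367 → 01 6f.
Outer hash (recomputed tag): sum = 53+56+92+1+111 = 313 → 01 39.
Recomputed tag = 0139; claimed = 3a39 → mismatch.

invalid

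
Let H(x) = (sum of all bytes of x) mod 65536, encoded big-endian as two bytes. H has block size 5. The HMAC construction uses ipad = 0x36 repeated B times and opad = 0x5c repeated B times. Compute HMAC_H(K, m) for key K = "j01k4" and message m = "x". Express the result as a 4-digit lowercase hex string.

Key "j01k4" = 6a 30 31 6b 34 is exactly B = 5 bytes: K' = 6a 30 31 6b 34.
K' ⊕ ipad = 5c 06 07 5d 02.  K' ⊕ opad = 36 6c 6d 37 68.
Inner input = (K'⊕ipad) ∥ m = 5c 06 07 5d 02 ∥ 78.
Inner hash: sum = 92+6+7+93+2+120 = 320 → 01 40.
Outer input = (K'⊕opad) ∥ inner = 36 6c 6d 37 68 ∥ 01 40.
Outer hash (tag): sum = 54+108+109+55+104+1+64 = 495 → 01 ef.

01ef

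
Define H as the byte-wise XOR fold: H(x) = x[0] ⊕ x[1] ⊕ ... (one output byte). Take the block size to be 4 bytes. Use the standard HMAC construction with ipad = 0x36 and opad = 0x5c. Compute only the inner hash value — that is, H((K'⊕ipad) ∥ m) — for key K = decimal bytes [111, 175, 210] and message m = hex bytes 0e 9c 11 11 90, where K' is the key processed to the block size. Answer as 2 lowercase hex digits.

Key decimal bytes [111, 175, 210] = 6f af d2 is 3 bytes ≤ B = 4; zero-pad to 4 bytes: K' = 6f af d2 00.
K' ⊕ ipad = 59 99 e4 36.
Inner input = 59 99 e4 36 ∥ 0e 9c 11 11 90.
Inner hash: XOR 59⊕99⊕e4⊕36⊕0e⊕9c⊕11⊕11⊕90 = 10.

10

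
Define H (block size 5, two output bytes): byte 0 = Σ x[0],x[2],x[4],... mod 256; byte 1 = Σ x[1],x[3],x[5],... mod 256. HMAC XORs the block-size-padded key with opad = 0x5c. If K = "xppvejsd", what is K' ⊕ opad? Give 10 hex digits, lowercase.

9ce85c5c5c

Key "xppvejsd" = 78 70 70 76 65 6a 73 64 is 8 bytes > B = 5, so hash it first: H(key) = c0 b4, then zero-pad to 5 bytes: K' = c0 b4 00 00 00.
XOR each byte with 0x5c: c0⊕5c=9c, b4⊕5c=e8, 00⊕5c=5c, 00⊕5c=5c, 00⊕5c=5c.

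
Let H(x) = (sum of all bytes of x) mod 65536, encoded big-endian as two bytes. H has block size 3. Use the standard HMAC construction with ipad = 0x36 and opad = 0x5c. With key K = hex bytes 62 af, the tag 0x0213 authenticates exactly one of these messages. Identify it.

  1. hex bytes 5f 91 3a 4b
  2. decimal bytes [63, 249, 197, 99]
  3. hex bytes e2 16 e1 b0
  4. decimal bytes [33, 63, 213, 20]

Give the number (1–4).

2

Key hex bytes 62 af is 2 bytes ≤ B = 3; zero-pad to 3 bytes: K' = 62 af 00.
K' ⊕ ipad = 54 99 36; K' ⊕ opad = 3e f3 5c.
m1: inner = H(54 99 36 5f 91 3a 4b) = 02 98; tag = H(3e f3 5c 02 98) = 0227
m2: inner = H(54 99 36 3f f9 c5 63) = 03 83; tag = H(3e f3 5c 03 83) = 0213 ← matches
m3: inner = H(54 99 36 e2 16 e1 b0) = 03 ac; tag = H(3e f3 5c 03 ac) = 023c
m4: inner = H(54 99 36 21 3f d5 14) = 02 6c; tag = H(3e f3 5c 02 6c) = 01fb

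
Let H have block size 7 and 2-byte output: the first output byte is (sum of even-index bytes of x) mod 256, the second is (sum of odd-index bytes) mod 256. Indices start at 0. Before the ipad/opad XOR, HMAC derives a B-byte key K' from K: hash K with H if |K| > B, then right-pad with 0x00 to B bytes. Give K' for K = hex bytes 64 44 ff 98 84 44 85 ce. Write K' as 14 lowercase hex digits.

|K| = 8 > B = 7, so first hash the key.
H(K): even-index sum = 620 mod 256 = 108; odd-index sum = 494 mod 256 = 238 → 6c ee.
Zero-pad H(K) = 6c ee to 7 bytes: K' = 6c ee 00 00 00 00 00.

6cee0000000000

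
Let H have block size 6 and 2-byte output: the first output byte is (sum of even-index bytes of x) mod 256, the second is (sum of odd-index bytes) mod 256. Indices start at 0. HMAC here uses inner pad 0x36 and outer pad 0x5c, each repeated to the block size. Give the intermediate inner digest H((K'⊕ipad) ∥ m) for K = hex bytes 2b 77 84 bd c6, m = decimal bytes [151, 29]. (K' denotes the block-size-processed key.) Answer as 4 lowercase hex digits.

561f

Key hex bytes 2b 77 84 bd c6 is 5 bytes ≤ B = 6; zero-pad to 6 bytes: K' = 2b 77 84 bd c6 00.
K' ⊕ ipad = 1d 41 b2 8b f0 36.
Inner input = 1d 41 b2 8b f0 36 ∥ 97 1d.
Inner hash: even-index sum = 598 mod 256 = 86; odd-index sum = 287 mod 256 = 31 → 56 1f.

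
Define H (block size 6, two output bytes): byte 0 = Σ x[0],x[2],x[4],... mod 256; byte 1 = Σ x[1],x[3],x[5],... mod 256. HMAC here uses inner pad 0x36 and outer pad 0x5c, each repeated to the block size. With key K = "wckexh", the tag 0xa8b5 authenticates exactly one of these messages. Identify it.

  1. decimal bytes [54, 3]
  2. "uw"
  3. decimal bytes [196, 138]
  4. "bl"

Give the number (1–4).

1

Key "wckexh" = 77 63 6b 65 78 68 is exactly B = 6 bytes: K' = 77 63 6b 65 78 68.
K' ⊕ ipad = 41 55 5d 53 4e 5e; K' ⊕ opad = 2b 3f 37 39 24 34.
m1: inner = H(41 55 5d 53 4e 5e 36 03) = 22 09; tag = H(2b 3f 37 39 24 34 22 09) = a8b5 ← matches
m2: inner = H(41 55 5d 53 4e 5e 75 77) = 61 7d; tag = H(2b 3f 37 39 24 34 61 7d) = e729
m3: inner = H(41 55 5d 53 4e 5e c4 8a) = b0 90; tag = H(2b 3f 37 39 24 34 b0 90) = 363c
m4: inner = H(41 55 5d 53 4e 5e 62 6c) = 4e 72; tag = H(2b 3f 37 39 24 34 4e 72) = d41e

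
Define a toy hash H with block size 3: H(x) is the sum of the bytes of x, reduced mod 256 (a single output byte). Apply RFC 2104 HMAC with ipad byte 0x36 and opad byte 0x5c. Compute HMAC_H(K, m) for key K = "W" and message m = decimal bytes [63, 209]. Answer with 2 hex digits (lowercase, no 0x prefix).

Key "W" = 57 is 1 byte ≤ B = 3; zero-pad to 3 bytes: K' = 57 00 00.
K' ⊕ ipad = 61 36 36.  K' ⊕ opad = 0b 5c 5c.
Inner input = (K'⊕ipad) ∥ m = 61 36 36 ∥ 3f d1.
Inner hash: sum = 97+54+54+63+209 = 477; mod 256 = 221 → dd.
Outer input = (K'⊕opad) ∥ inner = 0b 5c 5c ∥ dd.
Outer hash (tag): sum = 11+92+92+221 = 416; mod 256 = 160 → a0.

a0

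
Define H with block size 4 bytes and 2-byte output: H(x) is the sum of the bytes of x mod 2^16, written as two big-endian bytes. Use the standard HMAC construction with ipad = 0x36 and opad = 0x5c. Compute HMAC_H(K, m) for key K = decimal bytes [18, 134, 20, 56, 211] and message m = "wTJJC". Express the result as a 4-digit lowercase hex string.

02c8

Key decimal bytes [18, 134, 20, 56, 211] = 12 86 14 38 d3 is 5 bytes > B = 4, so hash it first: H(key) = 01 b7, then zero-pad to 4 bytes: K' = 01 b7 00 00.
K' ⊕ ipad = 37 81 36 36.  K' ⊕ opad = 5d eb 5c 5c.
Inner input = (K'⊕ipad) ∥ m = 37 81 36 36 ∥ 77 54 4a 4a 43.
Inner hash: sum = 55+129+54+54+119+84+74+74+67 = 710 → 02 c6.
Outer input = (K'⊕opad) ∥ inner = 5d eb 5c 5c ∥ 02 c6.
Outer hash (tag): sum = 93+235+92+92+2+198 = 712 → 02 c8.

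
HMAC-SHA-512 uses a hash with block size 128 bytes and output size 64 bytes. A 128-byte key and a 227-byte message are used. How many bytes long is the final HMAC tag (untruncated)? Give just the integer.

64

The tag is one SHA-512 digest: 64 bytes.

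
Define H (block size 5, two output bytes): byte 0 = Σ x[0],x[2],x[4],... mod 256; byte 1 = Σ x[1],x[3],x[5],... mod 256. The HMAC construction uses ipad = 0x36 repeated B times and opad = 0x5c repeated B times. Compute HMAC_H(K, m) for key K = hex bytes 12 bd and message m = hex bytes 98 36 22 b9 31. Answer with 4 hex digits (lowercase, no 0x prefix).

Key hex bytes 12 bd is 2 bytes ≤ B = 5; zero-pad to 5 bytes: K' = 12 bd 00 00 00.
K' ⊕ ipad = 24 8b 36 36 36.  K' ⊕ opad = 4e e1 5c 5c 5c.
Inner input = (K'⊕ipad) ∥ m = 24 8b 36 36 36 ∥ 98 36 22 b9 31.
Inner hash: even-index sum = 383 mod 256 = 127; odd-index sum = 428 mod 256 = 172 → 7f ac.
Outer input = (K'⊕opad) ∥ inner = 4e e1 5c 5c 5c ∥ 7f ac.
Outer hash (tag): even-index sum = 434 mod 256 = 178; odd-index sum = 444 mod 256 = 188 → b2 bc.

b2bc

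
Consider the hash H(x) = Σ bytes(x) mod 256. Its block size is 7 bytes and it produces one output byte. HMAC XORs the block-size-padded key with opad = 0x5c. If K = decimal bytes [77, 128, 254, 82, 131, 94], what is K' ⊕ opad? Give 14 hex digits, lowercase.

11dca20edf025c

Key decimal bytes [77, 128, 254, 82, 131, 94] = 4d 80 fe 52 83 5e is 6 bytes ≤ B = 7; zero-pad to 7 bytes: K' = 4d 80 fe 52 83 5e 00.
XOR each byte with 0x5c: 4d⊕5c=11, 80⊕5c=dc, fe⊕5c=a2, 52⊕5c=0e, 83⊕5c=df, 5e⊕5c=02, 00⊕5c=5c.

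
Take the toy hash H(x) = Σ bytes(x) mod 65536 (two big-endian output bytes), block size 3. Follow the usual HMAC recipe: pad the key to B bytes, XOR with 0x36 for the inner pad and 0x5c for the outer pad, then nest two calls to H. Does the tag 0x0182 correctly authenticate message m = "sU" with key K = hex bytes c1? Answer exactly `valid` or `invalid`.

Key hex bytes c1 is 1 byte ≤ B = 3; zero-pad to 3 bytes: K' = c1 00 00.
K' ⊕ ipad = f7 36 36; K' ⊕ opad = 9d 5c 5c.
Inner hash: sum = 247+54+54+115+85 = 555 → 02 2b.
Outer hash (recomputed tag): sum = 157+92+92+2+43 = 386 → 01 82.
Recomputed tag = 0182; claimed = 0182 → match.

valid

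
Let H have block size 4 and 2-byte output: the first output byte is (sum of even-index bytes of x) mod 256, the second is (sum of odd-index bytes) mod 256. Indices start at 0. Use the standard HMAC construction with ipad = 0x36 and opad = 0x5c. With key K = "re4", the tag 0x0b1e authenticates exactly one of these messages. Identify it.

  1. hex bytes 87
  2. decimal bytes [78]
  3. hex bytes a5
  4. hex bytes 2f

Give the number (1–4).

4

Key "re4" = 72 65 34 is 3 bytes ≤ B = 4; zero-pad to 4 bytes: K' = 72 65 34 00.
K' ⊕ ipad = 44 53 02 36; K' ⊕ opad = 2e 39 68 5c.
m1: inner = H(44 53 02 36 87) = cd 89; tag = H(2e 39 68 5c cd 89) = 631e
m2: inner = H(44 53 02 36 4e) = 94 89; tag = H(2e 39 68 5c 94 89) = 2a1e
m3: inner = H(44 53 02 36 a5) = eb 89; tag = H(2e 39 68 5c eb 89) = 811e
m4: inner = H(44 53 02 36 2f) = 75 89; tag = H(2e 39 68 5c 75 89) = 0b1e ← matches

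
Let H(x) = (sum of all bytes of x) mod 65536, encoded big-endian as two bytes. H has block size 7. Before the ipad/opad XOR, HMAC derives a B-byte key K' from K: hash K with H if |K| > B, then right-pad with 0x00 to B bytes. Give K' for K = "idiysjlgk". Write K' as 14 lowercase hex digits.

03ca0000000000

|K| = 9 > B = 7, so first hash the key.
H(K): sum = 105+100+105+121+115+106+108+103+107 = 970 → 03 ca.
Zero-pad H(K) = 03 ca to 7 bytes: K' = 03 ca 00 00 00 00 00.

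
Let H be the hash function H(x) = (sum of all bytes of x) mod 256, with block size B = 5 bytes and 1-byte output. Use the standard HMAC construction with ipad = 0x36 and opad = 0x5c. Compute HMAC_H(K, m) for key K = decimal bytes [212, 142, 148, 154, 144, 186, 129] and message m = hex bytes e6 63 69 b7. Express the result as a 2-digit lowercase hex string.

25

Key decimal bytes [212, 142, 148, 154, 144, 186, 129] = d4 8e 94 9a 90 ba 81 is 7 bytes > B = 5, so hash it first: H(key) = 5b, then zero-pad to 5 bytes: K' = 5b 00 00 00 00.
K' ⊕ ipad = 6d 36 36 36 36.  K' ⊕ opad = 07 5c 5c 5c 5c.
Inner input = (K'⊕ipad) ∥ m = 6d 36 36 36 36 ∥ e6 63 69 b7.
Inner hash: sum = 109+54+54+54+54+230+99+105+183 = 942; mod 256 = 174 → ae.
Outer input = (K'⊕opad) ∥ inner = 07 5c 5c 5c 5c ∥ ae.
Outer hash (tag): sum = 7+92+92+92+92+174 = 549; mod 256 = 37 → 25.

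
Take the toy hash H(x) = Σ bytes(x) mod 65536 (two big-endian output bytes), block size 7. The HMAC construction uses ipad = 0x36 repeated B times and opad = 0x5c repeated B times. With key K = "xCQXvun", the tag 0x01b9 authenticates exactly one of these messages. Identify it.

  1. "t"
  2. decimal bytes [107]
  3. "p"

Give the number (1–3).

Key "xCQXvun" = 78 43 51 58 76 75 6e is exactly B = 7 bytes: K' = 78 43 51 58 76 75 6e.
K' ⊕ ipad = 4e 75 67 6e 40 43 58; K' ⊕ opad = 24 1f 0d 04 2a 29 32.
m1: inner = H(4e 75 67 6e 40 43 58 74) = 02 e7; tag = H(24 1f 0d 04 2a 29 32 02 e7) = 01c2
m2: inner = H(4e 75 67 6e 40 43 58 6b) = 02 de; tag = H(24 1f 0d 04 2a 29 32 02 de) = 01b9 ← matches
m3: inner = H(4e 75 67 6e 40 43 58 70) = 02 e3; tag = H(24 1f 0d 04 2a 29 32 02 e3) = 01be

2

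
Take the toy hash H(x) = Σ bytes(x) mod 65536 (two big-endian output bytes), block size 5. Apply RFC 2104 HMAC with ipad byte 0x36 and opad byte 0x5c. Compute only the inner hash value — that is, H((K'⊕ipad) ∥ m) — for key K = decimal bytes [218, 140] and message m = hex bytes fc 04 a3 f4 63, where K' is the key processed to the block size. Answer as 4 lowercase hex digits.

Key decimal bytes [218, 140] = da 8c is 2 bytes ≤ B = 5; zero-pad to 5 bytes: K' = da 8c 00 00 00.
K' ⊕ ipad = ec ba 36 36 36.
Inner input = ec ba 36 36 36 ∥ fc 04 a3 f4 63.
Inner hash: sum = 236+186+54+54+54+252+4+163+244+99 = 1346 → 05 42.

0542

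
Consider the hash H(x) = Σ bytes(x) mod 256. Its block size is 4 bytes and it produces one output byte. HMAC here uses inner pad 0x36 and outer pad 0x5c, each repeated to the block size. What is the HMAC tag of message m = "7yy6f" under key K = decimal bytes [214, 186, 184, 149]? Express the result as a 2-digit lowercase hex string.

Key decimal bytes [214, 186, 184, 149] = d6 ba b8 95 is exactly B = 4 bytes: K' = d6 ba b8 95.
K' ⊕ ipad = e0 8c 8e a3.  K' ⊕ opad = 8a e6 e4 c9.
Inner input = (K'⊕ipad) ∥ m = e0 8c 8e a3 ∥ 37 79 79 36 66.
Inner hash: sum = 224+140+142+163+55+121+121+54+102 = 1122; mod 256 = 98 → 62.
Outer input = (K'⊕opad) ∥ inner = 8a e6 e4 c9 ∥ 62.
Outer hash (tag): sum = 138+230+228+201+98 = 895; mod 256 = 127 → 7f.

7f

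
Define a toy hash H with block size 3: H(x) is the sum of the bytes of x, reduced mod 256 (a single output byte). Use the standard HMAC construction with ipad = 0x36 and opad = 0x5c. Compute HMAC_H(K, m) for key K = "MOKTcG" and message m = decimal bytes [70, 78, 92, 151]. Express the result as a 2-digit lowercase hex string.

37

Key "MOKTcG" = 4d 4f 4b 54 63 47 is 6 bytes > B = 3, so hash it first: H(key) = e5, then zero-pad to 3 bytes: K' = e5 00 00.
K' ⊕ ipad = d3 36 36.  K' ⊕ opad = b9 5c 5c.
Inner input = (K'⊕ipad) ∥ m = d3 36 36 ∥ 46 4e 5c 97.
Inner hash: sum = 211+54+54+70+78+92+151 = 710; mod 256 = 198 → c6.
Outer input = (K'⊕opad) ∥ inner = b9 5c 5c ∥ c6.
Outer hash (tag): sum = 185+92+92+198 = 567; mod 256 = 55 → 37.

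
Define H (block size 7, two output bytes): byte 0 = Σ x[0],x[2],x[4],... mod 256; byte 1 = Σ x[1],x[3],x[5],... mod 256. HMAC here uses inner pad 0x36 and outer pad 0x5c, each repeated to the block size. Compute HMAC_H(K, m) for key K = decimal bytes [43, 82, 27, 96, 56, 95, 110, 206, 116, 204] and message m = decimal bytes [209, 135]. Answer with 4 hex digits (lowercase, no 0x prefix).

2a2e

Key decimal bytes [43, 82, 27, 96, 56, 95, 110, 206, 116, 204] = 2b 52 1b 60 38 5f 6e ce 74 cc is 10 bytes > B = 7, so hash it first: H(key) = 60 ab, then zero-pad to 7 bytes: K' = 60 ab 00 00 00 00 00.
K' ⊕ ipad = 56 9d 36 36 36 36 36.  K' ⊕ opad = 3c f7 5c 5c 5c 5c 5c.
Inner input = (K'⊕ipad) ∥ m = 56 9d 36 36 36 36 36 ∥ d1 87.
Inner hash: even-index sum = 383 mod 256 = 127; odd-index sum = 474 mod 256 = 218 → 7f da.
Outer input = (K'⊕opad) ∥ inner = 3c f7 5c 5c 5c 5c 5c ∥ 7f da.
Outer hash (tag): even-index sum = 554 mod 256 = 42; odd-index sum = 558 mod 256 = 46 → 2a 2e.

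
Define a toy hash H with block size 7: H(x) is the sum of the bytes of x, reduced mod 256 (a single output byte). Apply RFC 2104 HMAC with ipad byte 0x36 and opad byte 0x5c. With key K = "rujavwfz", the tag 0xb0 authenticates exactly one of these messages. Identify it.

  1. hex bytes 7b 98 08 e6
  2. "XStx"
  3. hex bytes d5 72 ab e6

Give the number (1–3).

Key "rujavwfz" = 72 75 6a 61 76 77 66 7a is 8 bytes > B = 7, so hash it first: H(key) = 7f, then zero-pad to 7 bytes: K' = 7f 00 00 00 00 00 00.
K' ⊕ ipad = 49 36 36 36 36 36 36; K' ⊕ opad = 23 5c 5c 5c 5c 5c 5c.
m1: inner = H(49 36 36 36 36 36 36 7b 98 08 e6) = 8e; tag = H(23 5c 5c 5c 5c 5c 5c 8e) = d9
m2: inner = H(49 36 36 36 36 36 36 58 53 74 78) = 24; tag = H(23 5c 5c 5c 5c 5c 5c 24) = 6f
m3: inner = H(49 36 36 36 36 36 36 d5 72 ab e6) = 65; tag = H(23 5c 5c 5c 5c 5c 5c 65) = b0 ← matches

3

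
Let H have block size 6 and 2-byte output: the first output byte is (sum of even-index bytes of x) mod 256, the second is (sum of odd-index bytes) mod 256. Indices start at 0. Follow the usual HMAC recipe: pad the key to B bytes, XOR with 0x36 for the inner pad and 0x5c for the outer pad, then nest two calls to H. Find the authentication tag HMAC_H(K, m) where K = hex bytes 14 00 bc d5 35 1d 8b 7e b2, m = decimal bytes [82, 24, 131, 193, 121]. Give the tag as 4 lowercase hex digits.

046f

Key hex bytes 14 00 bc d5 35 1d 8b 7e b2 is 9 bytes > B = 6, so hash it first: H(key) = 42 70, then zero-pad to 6 bytes: K' = 42 70 00 00 00 00.
K' ⊕ ipad = 74 46 36 36 36 36.  K' ⊕ opad = 1e 2c 5c 5c 5c 5c.
Inner input = (K'⊕ipad) ∥ m = 74 46 36 36 36 36 ∥ 52 18 83 c1 79.
Inner hash: even-index sum = 558 mod 256 = 46; odd-index sum = 395 mod 256 = 139 → 2e 8b.
Outer input = (K'⊕opad) ∥ inner = 1e 2c 5c 5c 5c 5c ∥ 2e 8b.
Outer hash (tag): even-index sum = 260 mod 256 = 4; odd-index sum = 367 mod 256 = 111 → 04 6f.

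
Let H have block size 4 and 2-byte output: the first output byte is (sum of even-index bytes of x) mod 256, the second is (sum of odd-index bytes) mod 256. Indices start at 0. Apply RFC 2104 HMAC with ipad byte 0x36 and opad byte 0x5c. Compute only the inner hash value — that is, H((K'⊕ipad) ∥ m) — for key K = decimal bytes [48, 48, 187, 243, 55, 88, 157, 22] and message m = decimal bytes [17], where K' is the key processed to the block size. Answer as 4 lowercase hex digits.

Key decimal bytes [48, 48, 187, 243, 55, 88, 157, 22] = 30 30 bb f3 37 58 9d 16 is 8 bytes > B = 4, so hash it first: H(key) = bf 91, then zero-pad to 4 bytes: K' = bf 91 00 00.
K' ⊕ ipad = 89 a7 36 36.
Inner input = 89 a7 36 36 ∥ 11.
Inner hash: even-index sum = 208 mod 256 = 208; odd-index sum = 221 mod 256 = 221 → d0 dd.

d0dd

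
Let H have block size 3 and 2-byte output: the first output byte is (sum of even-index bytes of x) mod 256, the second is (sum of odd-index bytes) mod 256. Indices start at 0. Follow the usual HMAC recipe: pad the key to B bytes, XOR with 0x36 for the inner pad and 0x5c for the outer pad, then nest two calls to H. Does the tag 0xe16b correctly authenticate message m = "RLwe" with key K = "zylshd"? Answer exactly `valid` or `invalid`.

invalid

Key "zylshd" = 7a 79 6c 73 68 64 is 6 bytes > B = 3, so hash it first: H(key) = 4e 50, then zero-pad to 3 bytes: K' = 4e 50 00.
K' ⊕ ipad = 78 66 36; K' ⊕ opad = 12 0c 5c.
Inner hash: even-index sum = 351 mod 256 = 95; odd-index sum = 303 mod 256 = 47 → 5f 2f.
Outer hash (recomputed tag): even-index sum = 157 mod 256 = 157; odd-index sum = 107 mod 256 = 107 → 9d 6b.
Recomputed tag = 9d6b; claimed = e16b → mismatch.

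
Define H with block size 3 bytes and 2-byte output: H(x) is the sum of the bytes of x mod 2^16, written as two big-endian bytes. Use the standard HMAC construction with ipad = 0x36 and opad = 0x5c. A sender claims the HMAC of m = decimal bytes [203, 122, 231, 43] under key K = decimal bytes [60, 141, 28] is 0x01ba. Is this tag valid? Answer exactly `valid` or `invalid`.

valid

Key decimal bytes [60, 141, 28] = 3c 8d 1c is exactly B = 3 bytes: K' = 3c 8d 1c.
K' ⊕ ipad = 0a bb 2a; K' ⊕ opad = 60 d1 40.
Inner hash: sum = 10+187+42+203+122+231+43 = 838 → 03 46.
Outer hash (recomputed tag): sum = 96+209+64+3+70 = 442 → 01 ba.
Recomputed tag = 01ba; claimed = 01ba → match.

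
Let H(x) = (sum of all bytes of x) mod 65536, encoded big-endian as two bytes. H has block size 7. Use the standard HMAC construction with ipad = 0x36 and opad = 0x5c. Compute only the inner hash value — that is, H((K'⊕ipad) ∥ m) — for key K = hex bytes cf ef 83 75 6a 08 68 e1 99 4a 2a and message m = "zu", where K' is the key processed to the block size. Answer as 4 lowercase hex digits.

Key hex bytes cf ef 83 75 6a 08 68 e1 99 4a 2a is 11 bytes > B = 7, so hash it first: H(key) = 05 7e, then zero-pad to 7 bytes: K' = 05 7e 00 00 00 00 00.
K' ⊕ ipad = 33 48 36 36 36 36 36.
Inner input = 33 48 36 36 36 36 36 ∥ 7a 75.
Inner hash: sum = 51+72+54+54+54+54+54+122+117 = 632 → 02 78.

0278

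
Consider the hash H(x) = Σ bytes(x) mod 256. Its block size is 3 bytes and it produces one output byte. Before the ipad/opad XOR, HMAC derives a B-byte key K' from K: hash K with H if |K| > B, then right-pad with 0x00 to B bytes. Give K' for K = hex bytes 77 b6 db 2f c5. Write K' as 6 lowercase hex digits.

|K| = 5 > B = 3, so first hash the key.
H(K): sum = 119+182+219+47+197 = 764; mod 256 = 252 → fc.
Zero-pad H(K) = fc to 3 bytes: K' = fc 00 00.

fc0000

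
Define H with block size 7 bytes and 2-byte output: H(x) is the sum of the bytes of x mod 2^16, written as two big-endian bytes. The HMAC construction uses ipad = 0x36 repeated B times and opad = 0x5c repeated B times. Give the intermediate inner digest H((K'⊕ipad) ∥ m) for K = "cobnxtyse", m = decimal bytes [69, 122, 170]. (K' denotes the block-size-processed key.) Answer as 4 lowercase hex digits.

Key "cobnxtyse" = 63 6f 62 6e 78 74 79 73 65 is 9 bytes > B = 7, so hash it first: H(key) = 03 df, then zero-pad to 7 bytes: K' = 03 df 00 00 00 00 00.
K' ⊕ ipad = 35 e9 36 36 36 36 36.
Inner input = 35 e9 36 36 36 36 36 ∥ 45 7a aa.
Inner hash: sum = 53+233+54+54+54+54+54+69+122+170 = 917 → 03 95.

0395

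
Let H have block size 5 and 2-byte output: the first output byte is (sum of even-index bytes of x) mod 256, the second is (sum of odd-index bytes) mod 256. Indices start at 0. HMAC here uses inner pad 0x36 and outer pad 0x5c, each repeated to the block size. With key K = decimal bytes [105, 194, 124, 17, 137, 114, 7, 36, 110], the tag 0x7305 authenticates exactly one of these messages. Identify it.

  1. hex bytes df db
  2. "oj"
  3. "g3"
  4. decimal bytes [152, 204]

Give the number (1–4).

3

Key decimal bytes [105, 194, 124, 17, 137, 114, 7, 36, 110] = 69 c2 7c 11 89 72 07 24 6e is 9 bytes > B = 5, so hash it first: H(key) = e3 69, then zero-pad to 5 bytes: K' = e3 69 00 00 00.
K' ⊕ ipad = d5 5f 36 36 36; K' ⊕ opad = bf 35 5c 5c 5c.
m1: inner = H(d5 5f 36 36 36 df db) = 1c 74; tag = H(bf 35 5c 5c 5c 1c 74) = ebad
m2: inner = H(d5 5f 36 36 36 6f 6a) = ab 04; tag = H(bf 35 5c 5c 5c ab 04) = 7b3c
m3: inner = H(d5 5f 36 36 36 67 33) = 74 fc; tag = H(bf 35 5c 5c 5c 74 fc) = 7305 ← matches
m4: inner = H(d5 5f 36 36 36 98 cc) = 0d 2d; tag = H(bf 35 5c 5c 5c 0d 2d) = a49e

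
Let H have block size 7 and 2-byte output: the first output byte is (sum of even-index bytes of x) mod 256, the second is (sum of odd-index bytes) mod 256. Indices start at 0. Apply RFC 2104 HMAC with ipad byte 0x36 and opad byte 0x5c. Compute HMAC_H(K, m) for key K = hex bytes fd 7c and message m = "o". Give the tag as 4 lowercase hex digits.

Key hex bytes fd 7c is 2 bytes ≤ B = 7; zero-pad to 7 bytes: K' = fd 7c 00 00 00 00 00.
K' ⊕ ipad = cb 4a 36 36 36 36 36.  K' ⊕ opad = a1 20 5c 5c 5c 5c 5c.
Inner input = (K'⊕ipad) ∥ m = cb 4a 36 36 36 36 36 ∥ 6f.
Inner hash: even-index sum = 365 mod 256 = 109; odd-index sum = 293 mod 256 = 37 → 6d 25.
Outer input = (K'⊕opad) ∥ inner = a1 20 5c 5c 5c 5c 5c ∥ 6d 25.
Outer hash (tag): even-index sum = 474 mod 256 = 218; odd-index sum = 325 mod 256 = 69 → da 45.

da45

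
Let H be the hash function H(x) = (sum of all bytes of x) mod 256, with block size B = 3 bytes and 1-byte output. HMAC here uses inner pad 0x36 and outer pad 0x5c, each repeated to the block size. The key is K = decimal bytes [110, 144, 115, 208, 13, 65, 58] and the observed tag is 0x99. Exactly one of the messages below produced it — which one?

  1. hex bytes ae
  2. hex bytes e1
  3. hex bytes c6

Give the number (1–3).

2

Key decimal bytes [110, 144, 115, 208, 13, 65, 58] = 6e 90 73 d0 0d 41 3a is 7 bytes > B = 3, so hash it first: H(key) = c9, then zero-pad to 3 bytes: K' = c9 00 00.
K' ⊕ ipad = ff 36 36; K' ⊕ opad = 95 5c 5c.
m1: inner = H(ff 36 36 ae) = 19; tag = H(95 5c 5c 19) = 66
m2: inner = H(ff 36 36 e1) = 4c; tag = H(95 5c 5c 4c) = 99 ← matches
m3: inner = H(ff 36 36 c6) = 31; tag = H(95 5c 5c 31) = 7e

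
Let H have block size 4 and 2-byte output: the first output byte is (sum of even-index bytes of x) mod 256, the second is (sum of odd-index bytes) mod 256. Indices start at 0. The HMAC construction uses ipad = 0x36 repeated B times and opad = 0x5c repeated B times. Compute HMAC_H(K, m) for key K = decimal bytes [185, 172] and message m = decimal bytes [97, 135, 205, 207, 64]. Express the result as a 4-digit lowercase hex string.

Key decimal bytes [185, 172] = b9 ac is 2 bytes ≤ B = 4; zero-pad to 4 bytes: K' = b9 ac 00 00.
K' ⊕ ipad = 8f 9a 36 36.  K' ⊕ opad = e5 f0 5c 5c.
Inner input = (K'⊕ipad) ∥ m = 8f 9a 36 36 ∥ 61 87 cd cf 40.
Inner hash: even-index sum = 563 mod 256 = 51; odd-index sum = 550 mod 256 = 38 → 33 26.
Outer input = (K'⊕opad) ∥ inner = e5 f0 5c 5c ∥ 33 26.
Outer hash (tag): even-index sum = 372 mod 256 = 116; odd-index sum = 370 mod 256 = 114 → 74 72.

7472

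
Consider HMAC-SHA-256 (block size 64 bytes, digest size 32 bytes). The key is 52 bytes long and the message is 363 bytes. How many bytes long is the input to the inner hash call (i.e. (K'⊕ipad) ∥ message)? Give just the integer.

Key is 52 ≤ 64 bytes, zero-padded: |K'| = 64.
Inner input = (K'⊕ipad) ∥ m → 64 + 363 = 427 bytes.

427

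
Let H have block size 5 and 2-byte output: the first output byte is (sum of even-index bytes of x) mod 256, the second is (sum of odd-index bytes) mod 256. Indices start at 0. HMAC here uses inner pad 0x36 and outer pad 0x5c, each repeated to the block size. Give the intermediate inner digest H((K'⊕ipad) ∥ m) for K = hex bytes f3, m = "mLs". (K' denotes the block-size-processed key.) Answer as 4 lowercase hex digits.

Key hex bytes f3 is 1 byte ≤ B = 5; zero-pad to 5 bytes: K' = f3 00 00 00 00.
K' ⊕ ipad = c5 36 36 36 36.
Inner input = c5 36 36 36 36 ∥ 6d 4c 73.
Inner hash: even-index sum = 381 mod 256 = 125; odd-index sum = 332 mod 256 = 76 → 7d 4c.

7d4c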